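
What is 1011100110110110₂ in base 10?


Positional values:
Bit 1: 1 × 2^1 = 2
Bit 2: 1 × 2^2 = 4
Bit 4: 1 × 2^4 = 16
Bit 5: 1 × 2^5 = 32
Bit 7: 1 × 2^7 = 128
Bit 8: 1 × 2^8 = 256
Bit 11: 1 × 2^11 = 2048
Bit 12: 1 × 2^12 = 4096
Bit 13: 1 × 2^13 = 8192
Bit 15: 1 × 2^15 = 32768
Sum = 2 + 4 + 16 + 32 + 128 + 256 + 2048 + 4096 + 8192 + 32768
= 47542


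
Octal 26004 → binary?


Each octal digit → 3 binary bits:
  2 = 010
  6 = 110
  0 = 000
  0 = 000
  4 = 100
Concatenate: 010 110 000 000 100
= 010110000000100


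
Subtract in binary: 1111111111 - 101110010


Align and subtract column by column (LSB to MSB, borrowing when needed):
  1111111111
- 0101110010
  ----------
  col 0: (1 - 0 borrow-in) - 0 → 1 - 0 = 1, borrow out 0
  col 1: (1 - 0 borrow-in) - 1 → 1 - 1 = 0, borrow out 0
  col 2: (1 - 0 borrow-in) - 0 → 1 - 0 = 1, borrow out 0
  col 3: (1 - 0 borrow-in) - 0 → 1 - 0 = 1, borrow out 0
  col 4: (1 - 0 borrow-in) - 1 → 1 - 1 = 0, borrow out 0
  col 5: (1 - 0 borrow-in) - 1 → 1 - 1 = 0, borrow out 0
  col 6: (1 - 0 borrow-in) - 1 → 1 - 1 = 0, borrow out 0
  col 7: (1 - 0 borrow-in) - 0 → 1 - 0 = 1, borrow out 0
  col 8: (1 - 0 borrow-in) - 1 → 1 - 1 = 0, borrow out 0
  col 9: (1 - 0 borrow-in) - 0 → 1 - 0 = 1, borrow out 0
Reading bits MSB→LSB: 1010001101
Strip leading zeros: 1010001101
= 1010001101


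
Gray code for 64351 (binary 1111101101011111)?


Binary: 1111101101011111
Gray code: G = B XOR (B >> 1)
B >> 1 = 0111110110101111
1111101101011111 XOR 0111110110101111:
  1 XOR 0 = 1
  1 XOR 1 = 0
  1 XOR 1 = 0
  1 XOR 1 = 0
  1 XOR 1 = 0
  0 XOR 1 = 1
  1 XOR 0 = 1
  1 XOR 1 = 0
  0 XOR 1 = 1
  1 XOR 0 = 1
  0 XOR 1 = 1
  1 XOR 0 = 1
  1 XOR 1 = 0
  1 XOR 1 = 0
  1 XOR 1 = 0
  1 XOR 1 = 0
= 1000011011110000


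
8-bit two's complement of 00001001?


Original: 00001001
Step 1 - Invert all bits: 11110110
Step 2 - Add 1: 11110110 + 1
= 11110111 (represents -9)


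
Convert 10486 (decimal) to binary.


Divide by 2 repeatedly:
10486 ÷ 2 = 5243 remainder 0
5243 ÷ 2 = 2621 remainder 1
2621 ÷ 2 = 1310 remainder 1
1310 ÷ 2 = 655 remainder 0
655 ÷ 2 = 327 remainder 1
327 ÷ 2 = 163 remainder 1
163 ÷ 2 = 81 remainder 1
81 ÷ 2 = 40 remainder 1
40 ÷ 2 = 20 remainder 0
20 ÷ 2 = 10 remainder 0
10 ÷ 2 = 5 remainder 0
5 ÷ 2 = 2 remainder 1
2 ÷ 2 = 1 remainder 0
1 ÷ 2 = 0 remainder 1
Reading remainders bottom-up:
= 10100011110110


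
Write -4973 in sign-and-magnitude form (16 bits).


Sign bit: 1 (negative)
Magnitude: 4973 = 001001101101101
= 1001001101101101


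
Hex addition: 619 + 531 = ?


Align and add column by column (LSB to MSB, each column mod 16 with carry):
  0619
+ 0531
  ----
  col 0: 9(9) + 1(1) + 0 (carry in) = 10 → A(10), carry out 0
  col 1: 1(1) + 3(3) + 0 (carry in) = 4 → 4(4), carry out 0
  col 2: 6(6) + 5(5) + 0 (carry in) = 11 → B(11), carry out 0
  col 3: 0(0) + 0(0) + 0 (carry in) = 0 → 0(0), carry out 0
Reading digits MSB→LSB: 0B4A
Strip leading zeros: B4A
= 0xB4A


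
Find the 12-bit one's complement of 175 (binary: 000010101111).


Original: 000010101111
Invert all bits:
  bit 0: 0 → 1
  bit 1: 0 → 1
  bit 2: 0 → 1
  bit 3: 0 → 1
  bit 4: 1 → 0
  bit 5: 0 → 1
  bit 6: 1 → 0
  bit 7: 0 → 1
  bit 8: 1 → 0
  bit 9: 1 → 0
  bit 10: 1 → 0
  bit 11: 1 → 0
= 111101010000


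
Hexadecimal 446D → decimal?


Positional values:
Position 0: D × 16^0 = 13 × 1 = 13
Position 1: 6 × 16^1 = 6 × 16 = 96
Position 2: 4 × 16^2 = 4 × 256 = 1024
Position 3: 4 × 16^3 = 4 × 4096 = 16384
Sum = 13 + 96 + 1024 + 16384
= 17517


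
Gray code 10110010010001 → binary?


Gray code: 10110010010001
MSB stays the same: 1
Each subsequent bit = prev_binary XOR current_gray:
  B[1] = 1 XOR 0 = 1
  B[2] = 1 XOR 1 = 0
  B[3] = 0 XOR 1 = 1
  B[4] = 1 XOR 0 = 1
  B[5] = 1 XOR 0 = 1
  B[6] = 1 XOR 1 = 0
  B[7] = 0 XOR 0 = 0
  B[8] = 0 XOR 0 = 0
  B[9] = 0 XOR 1 = 1
  B[10] = 1 XOR 0 = 1
  B[11] = 1 XOR 0 = 1
  B[12] = 1 XOR 0 = 1
  B[13] = 1 XOR 1 = 0
= 11011100011110 (14110 decimal)


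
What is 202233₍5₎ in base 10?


Positional values (base 5):
  3 × 5^0 = 3 × 1 = 3
  3 × 5^1 = 3 × 5 = 15
  2 × 5^2 = 2 × 25 = 50
  2 × 5^3 = 2 × 125 = 250
  0 × 5^4 = 0 × 625 = 0
  2 × 5^5 = 2 × 3125 = 6250
Sum = 3 + 15 + 50 + 250 + 0 + 6250
= 6568


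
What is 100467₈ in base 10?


Positional values:
Position 0: 7 × 8^0 = 7
Position 1: 6 × 8^1 = 48
Position 2: 4 × 8^2 = 256
Position 3: 0 × 8^3 = 0
Position 4: 0 × 8^4 = 0
Position 5: 1 × 8^5 = 32768
Sum = 7 + 48 + 256 + 0 + 0 + 32768
= 33079


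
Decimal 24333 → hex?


Divide by 16 repeatedly:
24333 ÷ 16 = 1520 remainder 13 (D)
1520 ÷ 16 = 95 remainder 0 (0)
95 ÷ 16 = 5 remainder 15 (F)
5 ÷ 16 = 0 remainder 5 (5)
Reading remainders bottom-up:
= 0x5F0D


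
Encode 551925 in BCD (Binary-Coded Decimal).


Each digit → 4-bit binary:
  5 → 0101
  5 → 0101
  1 → 0001
  9 → 1001
  2 → 0010
  5 → 0101
= 0101 0101 0001 1001 0010 0101


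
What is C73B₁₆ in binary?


Each hex digit → 4 binary bits:
  C = 1100
  7 = 0111
  3 = 0011
  B = 1011
Concatenate: 1100 0111 0011 1011
= 1100011100111011


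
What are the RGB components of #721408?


Hex: #721408
R = 72₁₆ = 114
G = 14₁₆ = 20
B = 08₁₆ = 8
= RGB(114, 20, 8)


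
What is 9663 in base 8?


Divide by 8 repeatedly:
9663 ÷ 8 = 1207 remainder 7
1207 ÷ 8 = 150 remainder 7
150 ÷ 8 = 18 remainder 6
18 ÷ 8 = 2 remainder 2
2 ÷ 8 = 0 remainder 2
Reading remainders bottom-up:
= 0o22677


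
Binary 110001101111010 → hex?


Group into 4-bit nibbles: 0110001101111010
  0110 = 6
  0011 = 3
  0111 = 7
  1010 = A
= 0x637A


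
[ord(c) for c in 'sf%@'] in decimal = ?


String: 'sf%@'  (4 characters)
Per-character ASCII lookup:
  's': lowercase starts at 97: 's' = 97 + 18 = 115
  'f': lowercase starts at 97: 'f' = 97 + 5 = 102
  '%': special character: '%' = 37
  '@': special character: '@' = 64
= 115 102 37 64


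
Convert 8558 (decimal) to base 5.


Divide by 5 repeatedly:
8558 ÷ 5 = 1711 remainder 3
1711 ÷ 5 = 342 remainder 1
342 ÷ 5 = 68 remainder 2
68 ÷ 5 = 13 remainder 3
13 ÷ 5 = 2 remainder 3
2 ÷ 5 = 0 remainder 2
Reading remainders bottom-up:
= 233213


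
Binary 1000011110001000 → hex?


Group into 4-bit nibbles: 1000011110001000
  1000 = 8
  0111 = 7
  1000 = 8
  1000 = 8
= 0x8788


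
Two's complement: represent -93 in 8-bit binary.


Original: 01011101
Step 1 - Invert all bits: 10100010
Step 2 - Add 1: 10100010 + 1
= 10100011 (represents -93)


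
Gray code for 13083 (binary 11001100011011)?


Binary: 11001100011011
Gray code: G = B XOR (B >> 1)
B >> 1 = 01100110001101
11001100011011 XOR 01100110001101:
  1 XOR 0 = 1
  1 XOR 1 = 0
  0 XOR 1 = 1
  0 XOR 0 = 0
  1 XOR 0 = 1
  1 XOR 1 = 0
  0 XOR 1 = 1
  0 XOR 0 = 0
  0 XOR 0 = 0
  1 XOR 0 = 1
  1 XOR 1 = 0
  0 XOR 1 = 1
  1 XOR 0 = 1
  1 XOR 1 = 0
= 10101010010110


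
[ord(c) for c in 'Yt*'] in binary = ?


String: 'Yt*'  (3 characters)
Per-character ASCII lookup:
  'Y': uppercase starts at 65: 'Y' = 65 + 24 = 89 → 1011001
  't': lowercase starts at 97: 't' = 97 + 19 = 116 → 1110100
  '*': special character: '*' = 42 → 101010
= 1011001 1110100 101010


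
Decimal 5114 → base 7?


Divide by 7 repeatedly:
5114 ÷ 7 = 730 remainder 4
730 ÷ 7 = 104 remainder 2
104 ÷ 7 = 14 remainder 6
14 ÷ 7 = 2 remainder 0
2 ÷ 7 = 0 remainder 2
Reading remainders bottom-up:
= 20624


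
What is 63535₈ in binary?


Each octal digit → 3 binary bits:
  6 = 110
  3 = 011
  5 = 101
  3 = 011
  5 = 101
Concatenate: 110 011 101 011 101
= 110011101011101


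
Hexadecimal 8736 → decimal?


Positional values:
Position 0: 6 × 16^0 = 6 × 1 = 6
Position 1: 3 × 16^1 = 3 × 16 = 48
Position 2: 7 × 16^2 = 7 × 256 = 1792
Position 3: 8 × 16^3 = 8 × 4096 = 32768
Sum = 6 + 48 + 1792 + 32768
= 34614


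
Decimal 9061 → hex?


Divide by 16 repeatedly:
9061 ÷ 16 = 566 remainder 5 (5)
566 ÷ 16 = 35 remainder 6 (6)
35 ÷ 16 = 2 remainder 3 (3)
2 ÷ 16 = 0 remainder 2 (2)
Reading remainders bottom-up:
= 0x2365


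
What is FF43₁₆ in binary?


Each hex digit → 4 binary bits:
  F = 1111
  F = 1111
  4 = 0100
  3 = 0011
Concatenate: 1111 1111 0100 0011
= 1111111101000011


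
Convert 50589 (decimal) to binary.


Divide by 2 repeatedly:
50589 ÷ 2 = 25294 remainder 1
25294 ÷ 2 = 12647 remainder 0
12647 ÷ 2 = 6323 remainder 1
6323 ÷ 2 = 3161 remainder 1
3161 ÷ 2 = 1580 remainder 1
1580 ÷ 2 = 790 remainder 0
790 ÷ 2 = 395 remainder 0
395 ÷ 2 = 197 remainder 1
197 ÷ 2 = 98 remainder 1
98 ÷ 2 = 49 remainder 0
49 ÷ 2 = 24 remainder 1
24 ÷ 2 = 12 remainder 0
12 ÷ 2 = 6 remainder 0
6 ÷ 2 = 3 remainder 0
3 ÷ 2 = 1 remainder 1
1 ÷ 2 = 0 remainder 1
Reading remainders bottom-up:
= 1100010110011101


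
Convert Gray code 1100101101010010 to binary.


Gray code: 1100101101010010
MSB stays the same: 1
Each subsequent bit = prev_binary XOR current_gray:
  B[1] = 1 XOR 1 = 0
  B[2] = 0 XOR 0 = 0
  B[3] = 0 XOR 0 = 0
  B[4] = 0 XOR 1 = 1
  B[5] = 1 XOR 0 = 1
  B[6] = 1 XOR 1 = 0
  B[7] = 0 XOR 1 = 1
  B[8] = 1 XOR 0 = 1
  B[9] = 1 XOR 1 = 0
  B[10] = 0 XOR 0 = 0
  B[11] = 0 XOR 1 = 1
  B[12] = 1 XOR 0 = 1
  B[13] = 1 XOR 0 = 1
  B[14] = 1 XOR 1 = 0
  B[15] = 0 XOR 0 = 0
= 1000110110011100 (36252 decimal)


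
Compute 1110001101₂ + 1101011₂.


Align and add column by column (LSB to MSB, carry propagating):
  01110001101
+ 00001101011
  -----------
  col 0: 1 + 1 + 0 (carry in) = 2 → bit 0, carry out 1
  col 1: 0 + 1 + 1 (carry in) = 2 → bit 0, carry out 1
  col 2: 1 + 0 + 1 (carry in) = 2 → bit 0, carry out 1
  col 3: 1 + 1 + 1 (carry in) = 3 → bit 1, carry out 1
  col 4: 0 + 0 + 1 (carry in) = 1 → bit 1, carry out 0
  col 5: 0 + 1 + 0 (carry in) = 1 → bit 1, carry out 0
  col 6: 0 + 1 + 0 (carry in) = 1 → bit 1, carry out 0
  col 7: 1 + 0 + 0 (carry in) = 1 → bit 1, carry out 0
  col 8: 1 + 0 + 0 (carry in) = 1 → bit 1, carry out 0
  col 9: 1 + 0 + 0 (carry in) = 1 → bit 1, carry out 0
  col 10: 0 + 0 + 0 (carry in) = 0 → bit 0, carry out 0
Reading bits MSB→LSB: 01111111000
Strip leading zeros: 1111111000
= 1111111000


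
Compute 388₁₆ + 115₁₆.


Align and add column by column (LSB to MSB, each column mod 16 with carry):
  0388
+ 0115
  ----
  col 0: 8(8) + 5(5) + 0 (carry in) = 13 → D(13), carry out 0
  col 1: 8(8) + 1(1) + 0 (carry in) = 9 → 9(9), carry out 0
  col 2: 3(3) + 1(1) + 0 (carry in) = 4 → 4(4), carry out 0
  col 3: 0(0) + 0(0) + 0 (carry in) = 0 → 0(0), carry out 0
Reading digits MSB→LSB: 049D
Strip leading zeros: 49D
= 0x49D


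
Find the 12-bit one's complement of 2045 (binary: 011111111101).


Original: 011111111101
Invert all bits:
  bit 0: 0 → 1
  bit 1: 1 → 0
  bit 2: 1 → 0
  bit 3: 1 → 0
  bit 4: 1 → 0
  bit 5: 1 → 0
  bit 6: 1 → 0
  bit 7: 1 → 0
  bit 8: 1 → 0
  bit 9: 1 → 0
  bit 10: 0 → 1
  bit 11: 1 → 0
= 100000000010


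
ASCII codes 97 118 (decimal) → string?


Codes (decimal): 97 118
Per-code ASCII lookup:
  97  (range 97-122: lowercase, 97 - 97 = 0) → 'a'
  118  (range 97-122: lowercase, 118 - 97 = 21) → 'v'
= 'av'


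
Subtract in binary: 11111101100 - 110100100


Align and subtract column by column (LSB to MSB, borrowing when needed):
  11111101100
- 00110100100
  -----------
  col 0: (0 - 0 borrow-in) - 0 → 0 - 0 = 0, borrow out 0
  col 1: (0 - 0 borrow-in) - 0 → 0 - 0 = 0, borrow out 0
  col 2: (1 - 0 borrow-in) - 1 → 1 - 1 = 0, borrow out 0
  col 3: (1 - 0 borrow-in) - 0 → 1 - 0 = 1, borrow out 0
  col 4: (0 - 0 borrow-in) - 0 → 0 - 0 = 0, borrow out 0
  col 5: (1 - 0 borrow-in) - 1 → 1 - 1 = 0, borrow out 0
  col 6: (1 - 0 borrow-in) - 0 → 1 - 0 = 1, borrow out 0
  col 7: (1 - 0 borrow-in) - 1 → 1 - 1 = 0, borrow out 0
  col 8: (1 - 0 borrow-in) - 1 → 1 - 1 = 0, borrow out 0
  col 9: (1 - 0 borrow-in) - 0 → 1 - 0 = 1, borrow out 0
  col 10: (1 - 0 borrow-in) - 0 → 1 - 0 = 1, borrow out 0
Reading bits MSB→LSB: 11001001000
Strip leading zeros: 11001001000
= 11001001000


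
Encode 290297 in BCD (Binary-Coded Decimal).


Each digit → 4-bit binary:
  2 → 0010
  9 → 1001
  0 → 0000
  2 → 0010
  9 → 1001
  7 → 0111
= 0010 1001 0000 0010 1001 0111


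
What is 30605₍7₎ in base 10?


Positional values (base 7):
  5 × 7^0 = 5 × 1 = 5
  0 × 7^1 = 0 × 7 = 0
  6 × 7^2 = 6 × 49 = 294
  0 × 7^3 = 0 × 343 = 0
  3 × 7^4 = 3 × 2401 = 7203
Sum = 5 + 0 + 294 + 0 + 7203
= 7502


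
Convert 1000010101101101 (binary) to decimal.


Positional values:
Bit 0: 1 × 2^0 = 1
Bit 2: 1 × 2^2 = 4
Bit 3: 1 × 2^3 = 8
Bit 5: 1 × 2^5 = 32
Bit 6: 1 × 2^6 = 64
Bit 8: 1 × 2^8 = 256
Bit 10: 1 × 2^10 = 1024
Bit 15: 1 × 2^15 = 32768
Sum = 1 + 4 + 8 + 32 + 64 + 256 + 1024 + 32768
= 34157


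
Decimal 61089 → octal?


Divide by 8 repeatedly:
61089 ÷ 8 = 7636 remainder 1
7636 ÷ 8 = 954 remainder 4
954 ÷ 8 = 119 remainder 2
119 ÷ 8 = 14 remainder 7
14 ÷ 8 = 1 remainder 6
1 ÷ 8 = 0 remainder 1
Reading remainders bottom-up:
= 0o167241


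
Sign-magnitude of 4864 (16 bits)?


Sign bit: 0 (positive)
Magnitude: 4864 = 001001100000000
= 0001001100000000


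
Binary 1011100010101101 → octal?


Group into 3-bit groups: 001011100010101101
  001 = 1
  011 = 3
  100 = 4
  010 = 2
  101 = 5
  101 = 5
= 0o134255


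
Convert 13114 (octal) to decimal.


Positional values:
Position 0: 4 × 8^0 = 4
Position 1: 1 × 8^1 = 8
Position 2: 1 × 8^2 = 64
Position 3: 3 × 8^3 = 1536
Position 4: 1 × 8^4 = 4096
Sum = 4 + 8 + 64 + 1536 + 4096
= 5708


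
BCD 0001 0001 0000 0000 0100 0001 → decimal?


Each 4-bit group → digit:
  0001 → 1
  0001 → 1
  0000 → 0
  0000 → 0
  0100 → 4
  0001 → 1
= 110041


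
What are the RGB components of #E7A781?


Hex: #E7A781
R = E7₁₆ = 231
G = A7₁₆ = 167
B = 81₁₆ = 129
= RGB(231, 167, 129)


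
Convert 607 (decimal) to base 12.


Divide by 12 repeatedly:
607 ÷ 12 = 50 remainder 7
50 ÷ 12 = 4 remainder 2
4 ÷ 12 = 0 remainder 4
Reading remainders bottom-up:
= 427


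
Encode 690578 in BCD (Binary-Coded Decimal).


Each digit → 4-bit binary:
  6 → 0110
  9 → 1001
  0 → 0000
  5 → 0101
  7 → 0111
  8 → 1000
= 0110 1001 0000 0101 0111 1000


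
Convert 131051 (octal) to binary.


Each octal digit → 3 binary bits:
  1 = 001
  3 = 011
  1 = 001
  0 = 000
  5 = 101
  1 = 001
Concatenate: 001 011 001 000 101 001
= 001011001000101001


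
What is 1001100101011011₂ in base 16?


Group into 4-bit nibbles: 1001100101011011
  1001 = 9
  1001 = 9
  0101 = 5
  1011 = B
= 0x995B


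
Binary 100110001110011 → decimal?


Positional values:
Bit 0: 1 × 2^0 = 1
Bit 1: 1 × 2^1 = 2
Bit 4: 1 × 2^4 = 16
Bit 5: 1 × 2^5 = 32
Bit 6: 1 × 2^6 = 64
Bit 10: 1 × 2^10 = 1024
Bit 11: 1 × 2^11 = 2048
Bit 14: 1 × 2^14 = 16384
Sum = 1 + 2 + 16 + 32 + 64 + 1024 + 2048 + 16384
= 19571


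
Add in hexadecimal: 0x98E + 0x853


Align and add column by column (LSB to MSB, each column mod 16 with carry):
  098E
+ 0853
  ----
  col 0: E(14) + 3(3) + 0 (carry in) = 17 → 1(1), carry out 1
  col 1: 8(8) + 5(5) + 1 (carry in) = 14 → E(14), carry out 0
  col 2: 9(9) + 8(8) + 0 (carry in) = 17 → 1(1), carry out 1
  col 3: 0(0) + 0(0) + 1 (carry in) = 1 → 1(1), carry out 0
Reading digits MSB→LSB: 11E1
Strip leading zeros: 11E1
= 0x11E1


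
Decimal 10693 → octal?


Divide by 8 repeatedly:
10693 ÷ 8 = 1336 remainder 5
1336 ÷ 8 = 167 remainder 0
167 ÷ 8 = 20 remainder 7
20 ÷ 8 = 2 remainder 4
2 ÷ 8 = 0 remainder 2
Reading remainders bottom-up:
= 0o24705


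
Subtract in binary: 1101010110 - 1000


Align and subtract column by column (LSB to MSB, borrowing when needed):
  1101010110
- 0000001000
  ----------
  col 0: (0 - 0 borrow-in) - 0 → 0 - 0 = 0, borrow out 0
  col 1: (1 - 0 borrow-in) - 0 → 1 - 0 = 1, borrow out 0
  col 2: (1 - 0 borrow-in) - 0 → 1 - 0 = 1, borrow out 0
  col 3: (0 - 0 borrow-in) - 1 → borrow from next column: (0+2) - 1 = 1, borrow out 1
  col 4: (1 - 1 borrow-in) - 0 → 0 - 0 = 0, borrow out 0
  col 5: (0 - 0 borrow-in) - 0 → 0 - 0 = 0, borrow out 0
  col 6: (1 - 0 borrow-in) - 0 → 1 - 0 = 1, borrow out 0
  col 7: (0 - 0 borrow-in) - 0 → 0 - 0 = 0, borrow out 0
  col 8: (1 - 0 borrow-in) - 0 → 1 - 0 = 1, borrow out 0
  col 9: (1 - 0 borrow-in) - 0 → 1 - 0 = 1, borrow out 0
Reading bits MSB→LSB: 1101001110
Strip leading zeros: 1101001110
= 1101001110


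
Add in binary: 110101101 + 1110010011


Align and add column by column (LSB to MSB, carry propagating):
  00110101101
+ 01110010011
  -----------
  col 0: 1 + 1 + 0 (carry in) = 2 → bit 0, carry out 1
  col 1: 0 + 1 + 1 (carry in) = 2 → bit 0, carry out 1
  col 2: 1 + 0 + 1 (carry in) = 2 → bit 0, carry out 1
  col 3: 1 + 0 + 1 (carry in) = 2 → bit 0, carry out 1
  col 4: 0 + 1 + 1 (carry in) = 2 → bit 0, carry out 1
  col 5: 1 + 0 + 1 (carry in) = 2 → bit 0, carry out 1
  col 6: 0 + 0 + 1 (carry in) = 1 → bit 1, carry out 0
  col 7: 1 + 1 + 0 (carry in) = 2 → bit 0, carry out 1
  col 8: 1 + 1 + 1 (carry in) = 3 → bit 1, carry out 1
  col 9: 0 + 1 + 1 (carry in) = 2 → bit 0, carry out 1
  col 10: 0 + 0 + 1 (carry in) = 1 → bit 1, carry out 0
Reading bits MSB→LSB: 10101000000
Strip leading zeros: 10101000000
= 10101000000


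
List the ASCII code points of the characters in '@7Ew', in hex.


String: '@7Ew'  (4 characters)
Per-character ASCII lookup:
  '@': special character: '@' = 64 → 0x40
  '7': digits start at 48: '7' = 48 + 7 = 55 → 0x37
  'E': uppercase starts at 65: 'E' = 65 + 4 = 69 → 0x45
  'w': lowercase starts at 97: 'w' = 97 + 22 = 119 → 0x77
= 0x40 0x37 0x45 0x77


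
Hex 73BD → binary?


Each hex digit → 4 binary bits:
  7 = 0111
  3 = 0011
  B = 1011
  D = 1101
Concatenate: 0111 0011 1011 1101
= 0111001110111101


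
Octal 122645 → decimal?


Positional values:
Position 0: 5 × 8^0 = 5
Position 1: 4 × 8^1 = 32
Position 2: 6 × 8^2 = 384
Position 3: 2 × 8^3 = 1024
Position 4: 2 × 8^4 = 8192
Position 5: 1 × 8^5 = 32768
Sum = 5 + 32 + 384 + 1024 + 8192 + 32768
= 42405


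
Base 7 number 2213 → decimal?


Positional values (base 7):
  3 × 7^0 = 3 × 1 = 3
  1 × 7^1 = 1 × 7 = 7
  2 × 7^2 = 2 × 49 = 98
  2 × 7^3 = 2 × 343 = 686
Sum = 3 + 7 + 98 + 686
= 794


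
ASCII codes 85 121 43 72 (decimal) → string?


Codes (decimal): 85 121 43 72
Per-code ASCII lookup:
  85  (range 65-90: uppercase, 85 - 65 = 20) → 'U'
  121  (range 97-122: lowercase, 121 - 97 = 24) → 'y'
  43  (special character) → '+'
  72  (range 65-90: uppercase, 72 - 65 = 7) → 'H'
= 'Uy+H'


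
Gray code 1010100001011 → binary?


Gray code: 1010100001011
MSB stays the same: 1
Each subsequent bit = prev_binary XOR current_gray:
  B[1] = 1 XOR 0 = 1
  B[2] = 1 XOR 1 = 0
  B[3] = 0 XOR 0 = 0
  B[4] = 0 XOR 1 = 1
  B[5] = 1 XOR 0 = 1
  B[6] = 1 XOR 0 = 1
  B[7] = 1 XOR 0 = 1
  B[8] = 1 XOR 0 = 1
  B[9] = 1 XOR 1 = 0
  B[10] = 0 XOR 0 = 0
  B[11] = 0 XOR 1 = 1
  B[12] = 1 XOR 1 = 0
= 1100111110010 (6642 decimal)


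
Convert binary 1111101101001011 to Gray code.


Binary: 1111101101001011
Gray code: G = B XOR (B >> 1)
B >> 1 = 0111110110100101
1111101101001011 XOR 0111110110100101:
  1 XOR 0 = 1
  1 XOR 1 = 0
  1 XOR 1 = 0
  1 XOR 1 = 0
  1 XOR 1 = 0
  0 XOR 1 = 1
  1 XOR 0 = 1
  1 XOR 1 = 0
  0 XOR 1 = 1
  1 XOR 0 = 1
  0 XOR 1 = 1
  0 XOR 0 = 0
  1 XOR 0 = 1
  0 XOR 1 = 1
  1 XOR 0 = 1
  1 XOR 1 = 0
= 1000011011101110


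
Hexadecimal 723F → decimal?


Positional values:
Position 0: F × 16^0 = 15 × 1 = 15
Position 1: 3 × 16^1 = 3 × 16 = 48
Position 2: 2 × 16^2 = 2 × 256 = 512
Position 3: 7 × 16^3 = 7 × 4096 = 28672
Sum = 15 + 48 + 512 + 28672
= 29247


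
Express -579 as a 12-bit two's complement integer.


Original: 001001000011
Step 1 - Invert all bits: 110110111100
Step 2 - Add 1: 110110111100 + 1
= 110110111101 (represents -579)


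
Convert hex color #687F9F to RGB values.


Hex: #687F9F
R = 68₁₆ = 104
G = 7F₁₆ = 127
B = 9F₁₆ = 159
= RGB(104, 127, 159)


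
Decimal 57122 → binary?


Divide by 2 repeatedly:
57122 ÷ 2 = 28561 remainder 0
28561 ÷ 2 = 14280 remainder 1
14280 ÷ 2 = 7140 remainder 0
7140 ÷ 2 = 3570 remainder 0
3570 ÷ 2 = 1785 remainder 0
1785 ÷ 2 = 892 remainder 1
892 ÷ 2 = 446 remainder 0
446 ÷ 2 = 223 remainder 0
223 ÷ 2 = 111 remainder 1
111 ÷ 2 = 55 remainder 1
55 ÷ 2 = 27 remainder 1
27 ÷ 2 = 13 remainder 1
13 ÷ 2 = 6 remainder 1
6 ÷ 2 = 3 remainder 0
3 ÷ 2 = 1 remainder 1
1 ÷ 2 = 0 remainder 1
Reading remainders bottom-up:
= 1101111100100010


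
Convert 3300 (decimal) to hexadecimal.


Divide by 16 repeatedly:
3300 ÷ 16 = 206 remainder 4 (4)
206 ÷ 16 = 12 remainder 14 (E)
12 ÷ 16 = 0 remainder 12 (C)
Reading remainders bottom-up:
= 0xCE4


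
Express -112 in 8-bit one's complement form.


Original: 01110000
Invert all bits:
  bit 0: 0 → 1
  bit 1: 1 → 0
  bit 2: 1 → 0
  bit 3: 1 → 0
  bit 4: 0 → 1
  bit 5: 0 → 1
  bit 6: 0 → 1
  bit 7: 0 → 1
= 10001111


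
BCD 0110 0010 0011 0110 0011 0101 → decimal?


Each 4-bit group → digit:
  0110 → 6
  0010 → 2
  0011 → 3
  0110 → 6
  0011 → 3
  0101 → 5
= 623635


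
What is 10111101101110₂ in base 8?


Group into 3-bit groups: 010111101101110
  010 = 2
  111 = 7
  101 = 5
  101 = 5
  110 = 6
= 0o27556


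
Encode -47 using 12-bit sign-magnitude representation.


Sign bit: 1 (negative)
Magnitude: 47 = 00000101111
= 100000101111


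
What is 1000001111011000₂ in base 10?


Positional values:
Bit 3: 1 × 2^3 = 8
Bit 4: 1 × 2^4 = 16
Bit 6: 1 × 2^6 = 64
Bit 7: 1 × 2^7 = 128
Bit 8: 1 × 2^8 = 256
Bit 9: 1 × 2^9 = 512
Bit 15: 1 × 2^15 = 32768
Sum = 8 + 16 + 64 + 128 + 256 + 512 + 32768
= 33752


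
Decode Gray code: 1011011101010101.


Gray code: 1011011101010101
MSB stays the same: 1
Each subsequent bit = prev_binary XOR current_gray:
  B[1] = 1 XOR 0 = 1
  B[2] = 1 XOR 1 = 0
  B[3] = 0 XOR 1 = 1
  B[4] = 1 XOR 0 = 1
  B[5] = 1 XOR 1 = 0
  B[6] = 0 XOR 1 = 1
  B[7] = 1 XOR 1 = 0
  B[8] = 0 XOR 0 = 0
  B[9] = 0 XOR 1 = 1
  B[10] = 1 XOR 0 = 1
  B[11] = 1 XOR 1 = 0
  B[12] = 0 XOR 0 = 0
  B[13] = 0 XOR 1 = 1
  B[14] = 1 XOR 0 = 1
  B[15] = 1 XOR 1 = 0
= 1101101001100110 (55910 decimal)


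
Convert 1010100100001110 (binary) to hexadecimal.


Group into 4-bit nibbles: 1010100100001110
  1010 = A
  1001 = 9
  0000 = 0
  1110 = E
= 0xA90E


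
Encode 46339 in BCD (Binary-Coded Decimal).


Each digit → 4-bit binary:
  4 → 0100
  6 → 0110
  3 → 0011
  3 → 0011
  9 → 1001
= 0100 0110 0011 0011 1001


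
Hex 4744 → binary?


Each hex digit → 4 binary bits:
  4 = 0100
  7 = 0111
  4 = 0100
  4 = 0100
Concatenate: 0100 0111 0100 0100
= 0100011101000100


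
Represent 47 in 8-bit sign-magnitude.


Sign bit: 0 (positive)
Magnitude: 47 = 0101111
= 00101111


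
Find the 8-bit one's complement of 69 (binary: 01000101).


Original: 01000101
Invert all bits:
  bit 0: 0 → 1
  bit 1: 1 → 0
  bit 2: 0 → 1
  bit 3: 0 → 1
  bit 4: 0 → 1
  bit 5: 1 → 0
  bit 6: 0 → 1
  bit 7: 1 → 0
= 10111010


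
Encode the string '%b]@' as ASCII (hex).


String: '%b]@'  (4 characters)
Per-character ASCII lookup:
  '%': special character: '%' = 37 → 0x25
  'b': lowercase starts at 97: 'b' = 97 + 1 = 98 → 0x62
  ']': special character: ']' = 93 → 0x5D
  '@': special character: '@' = 64 → 0x40
= 0x25 0x62 0x5D 0x40


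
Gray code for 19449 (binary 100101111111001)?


Binary: 100101111111001
Gray code: G = B XOR (B >> 1)
B >> 1 = 010010111111100
100101111111001 XOR 010010111111100:
  1 XOR 0 = 1
  0 XOR 1 = 1
  0 XOR 0 = 0
  1 XOR 0 = 1
  0 XOR 1 = 1
  1 XOR 0 = 1
  1 XOR 1 = 0
  1 XOR 1 = 0
  1 XOR 1 = 0
  1 XOR 1 = 0
  1 XOR 1 = 0
  1 XOR 1 = 0
  0 XOR 1 = 1
  0 XOR 0 = 0
  1 XOR 0 = 1
= 110111000000101


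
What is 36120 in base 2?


Divide by 2 repeatedly:
36120 ÷ 2 = 18060 remainder 0
18060 ÷ 2 = 9030 remainder 0
9030 ÷ 2 = 4515 remainder 0
4515 ÷ 2 = 2257 remainder 1
2257 ÷ 2 = 1128 remainder 1
1128 ÷ 2 = 564 remainder 0
564 ÷ 2 = 282 remainder 0
282 ÷ 2 = 141 remainder 0
141 ÷ 2 = 70 remainder 1
70 ÷ 2 = 35 remainder 0
35 ÷ 2 = 17 remainder 1
17 ÷ 2 = 8 remainder 1
8 ÷ 2 = 4 remainder 0
4 ÷ 2 = 2 remainder 0
2 ÷ 2 = 1 remainder 0
1 ÷ 2 = 0 remainder 1
Reading remainders bottom-up:
= 1000110100011000


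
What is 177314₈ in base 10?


Positional values:
Position 0: 4 × 8^0 = 4
Position 1: 1 × 8^1 = 8
Position 2: 3 × 8^2 = 192
Position 3: 7 × 8^3 = 3584
Position 4: 7 × 8^4 = 28672
Position 5: 1 × 8^5 = 32768
Sum = 4 + 8 + 192 + 3584 + 28672 + 32768
= 65228


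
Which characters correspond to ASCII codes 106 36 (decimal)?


Codes (decimal): 106 36
Per-code ASCII lookup:
  106  (range 97-122: lowercase, 106 - 97 = 9) → 'j'
  36  (special character) → '$'
= 'j$'


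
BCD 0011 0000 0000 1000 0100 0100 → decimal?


Each 4-bit group → digit:
  0011 → 3
  0000 → 0
  0000 → 0
  1000 → 8
  0100 → 4
  0100 → 4
= 300844


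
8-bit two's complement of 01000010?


Original: 01000010
Step 1 - Invert all bits: 10111101
Step 2 - Add 1: 10111101 + 1
= 10111110 (represents -66)


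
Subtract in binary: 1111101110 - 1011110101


Align and subtract column by column (LSB to MSB, borrowing when needed):
  1111101110
- 1011110101
  ----------
  col 0: (0 - 0 borrow-in) - 1 → borrow from next column: (0+2) - 1 = 1, borrow out 1
  col 1: (1 - 1 borrow-in) - 0 → 0 - 0 = 0, borrow out 0
  col 2: (1 - 0 borrow-in) - 1 → 1 - 1 = 0, borrow out 0
  col 3: (1 - 0 borrow-in) - 0 → 1 - 0 = 1, borrow out 0
  col 4: (0 - 0 borrow-in) - 1 → borrow from next column: (0+2) - 1 = 1, borrow out 1
  col 5: (1 - 1 borrow-in) - 1 → borrow from next column: (0+2) - 1 = 1, borrow out 1
  col 6: (1 - 1 borrow-in) - 1 → borrow from next column: (0+2) - 1 = 1, borrow out 1
  col 7: (1 - 1 borrow-in) - 1 → borrow from next column: (0+2) - 1 = 1, borrow out 1
  col 8: (1 - 1 borrow-in) - 0 → 0 - 0 = 0, borrow out 0
  col 9: (1 - 0 borrow-in) - 1 → 1 - 1 = 0, borrow out 0
Reading bits MSB→LSB: 0011111001
Strip leading zeros: 11111001
= 11111001


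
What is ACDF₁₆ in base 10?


Positional values:
Position 0: F × 16^0 = 15 × 1 = 15
Position 1: D × 16^1 = 13 × 16 = 208
Position 2: C × 16^2 = 12 × 256 = 3072
Position 3: A × 16^3 = 10 × 4096 = 40960
Sum = 15 + 208 + 3072 + 40960
= 44255


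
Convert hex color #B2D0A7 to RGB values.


Hex: #B2D0A7
R = B2₁₆ = 178
G = D0₁₆ = 208
B = A7₁₆ = 167
= RGB(178, 208, 167)


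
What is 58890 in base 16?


Divide by 16 repeatedly:
58890 ÷ 16 = 3680 remainder 10 (A)
3680 ÷ 16 = 230 remainder 0 (0)
230 ÷ 16 = 14 remainder 6 (6)
14 ÷ 16 = 0 remainder 14 (E)
Reading remainders bottom-up:
= 0xE60A


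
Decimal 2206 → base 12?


Divide by 12 repeatedly:
2206 ÷ 12 = 183 remainder 10
183 ÷ 12 = 15 remainder 3
15 ÷ 12 = 1 remainder 3
1 ÷ 12 = 0 remainder 1
Reading remainders bottom-up:
= 133A


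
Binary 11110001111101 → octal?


Group into 3-bit groups: 011110001111101
  011 = 3
  110 = 6
  001 = 1
  111 = 7
  101 = 5
= 0o36175


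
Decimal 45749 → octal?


Divide by 8 repeatedly:
45749 ÷ 8 = 5718 remainder 5
5718 ÷ 8 = 714 remainder 6
714 ÷ 8 = 89 remainder 2
89 ÷ 8 = 11 remainder 1
11 ÷ 8 = 1 remainder 3
1 ÷ 8 = 0 remainder 1
Reading remainders bottom-up:
= 0o131265


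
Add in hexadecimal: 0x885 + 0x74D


Align and add column by column (LSB to MSB, each column mod 16 with carry):
  0885
+ 074D
  ----
  col 0: 5(5) + D(13) + 0 (carry in) = 18 → 2(2), carry out 1
  col 1: 8(8) + 4(4) + 1 (carry in) = 13 → D(13), carry out 0
  col 2: 8(8) + 7(7) + 0 (carry in) = 15 → F(15), carry out 0
  col 3: 0(0) + 0(0) + 0 (carry in) = 0 → 0(0), carry out 0
Reading digits MSB→LSB: 0FD2
Strip leading zeros: FD2
= 0xFD2


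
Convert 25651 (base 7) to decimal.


Positional values (base 7):
  1 × 7^0 = 1 × 1 = 1
  5 × 7^1 = 5 × 7 = 35
  6 × 7^2 = 6 × 49 = 294
  5 × 7^3 = 5 × 343 = 1715
  2 × 7^4 = 2 × 2401 = 4802
Sum = 1 + 35 + 294 + 1715 + 4802
= 6847


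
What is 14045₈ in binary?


Each octal digit → 3 binary bits:
  1 = 001
  4 = 100
  0 = 000
  4 = 100
  5 = 101
Concatenate: 001 100 000 100 101
= 001100000100101


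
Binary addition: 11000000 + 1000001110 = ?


Align and add column by column (LSB to MSB, carry propagating):
  00011000000
+ 01000001110
  -----------
  col 0: 0 + 0 + 0 (carry in) = 0 → bit 0, carry out 0
  col 1: 0 + 1 + 0 (carry in) = 1 → bit 1, carry out 0
  col 2: 0 + 1 + 0 (carry in) = 1 → bit 1, carry out 0
  col 3: 0 + 1 + 0 (carry in) = 1 → bit 1, carry out 0
  col 4: 0 + 0 + 0 (carry in) = 0 → bit 0, carry out 0
  col 5: 0 + 0 + 0 (carry in) = 0 → bit 0, carry out 0
  col 6: 1 + 0 + 0 (carry in) = 1 → bit 1, carry out 0
  col 7: 1 + 0 + 0 (carry in) = 1 → bit 1, carry out 0
  col 8: 0 + 0 + 0 (carry in) = 0 → bit 0, carry out 0
  col 9: 0 + 1 + 0 (carry in) = 1 → bit 1, carry out 0
  col 10: 0 + 0 + 0 (carry in) = 0 → bit 0, carry out 0
Reading bits MSB→LSB: 01011001110
Strip leading zeros: 1011001110
= 1011001110


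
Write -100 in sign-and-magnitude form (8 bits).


Sign bit: 1 (negative)
Magnitude: 100 = 1100100
= 11100100


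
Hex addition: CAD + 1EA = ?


Align and add column by column (LSB to MSB, each column mod 16 with carry):
  0CAD
+ 01EA
  ----
  col 0: D(13) + A(10) + 0 (carry in) = 23 → 7(7), carry out 1
  col 1: A(10) + E(14) + 1 (carry in) = 25 → 9(9), carry out 1
  col 2: C(12) + 1(1) + 1 (carry in) = 14 → E(14), carry out 0
  col 3: 0(0) + 0(0) + 0 (carry in) = 0 → 0(0), carry out 0
Reading digits MSB→LSB: 0E97
Strip leading zeros: E97
= 0xE97


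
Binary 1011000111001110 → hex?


Group into 4-bit nibbles: 1011000111001110
  1011 = B
  0001 = 1
  1100 = C
  1110 = E
= 0xB1CE


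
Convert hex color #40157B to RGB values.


Hex: #40157B
R = 40₁₆ = 64
G = 15₁₆ = 21
B = 7B₁₆ = 123
= RGB(64, 21, 123)


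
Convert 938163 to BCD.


Each digit → 4-bit binary:
  9 → 1001
  3 → 0011
  8 → 1000
  1 → 0001
  6 → 0110
  3 → 0011
= 1001 0011 1000 0001 0110 0011


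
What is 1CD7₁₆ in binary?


Each hex digit → 4 binary bits:
  1 = 0001
  C = 1100
  D = 1101
  7 = 0111
Concatenate: 0001 1100 1101 0111
= 0001110011010111


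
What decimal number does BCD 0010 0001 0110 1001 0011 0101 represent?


Each 4-bit group → digit:
  0010 → 2
  0001 → 1
  0110 → 6
  1001 → 9
  0011 → 3
  0101 → 5
= 216935


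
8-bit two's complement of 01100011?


Original: 01100011
Step 1 - Invert all bits: 10011100
Step 2 - Add 1: 10011100 + 1
= 10011101 (represents -99)


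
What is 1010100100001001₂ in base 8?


Group into 3-bit groups: 001010100100001001
  001 = 1
  010 = 2
  100 = 4
  100 = 4
  001 = 1
  001 = 1
= 0o124411


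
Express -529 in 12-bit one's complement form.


Original: 001000010001
Invert all bits:
  bit 0: 0 → 1
  bit 1: 0 → 1
  bit 2: 1 → 0
  bit 3: 0 → 1
  bit 4: 0 → 1
  bit 5: 0 → 1
  bit 6: 0 → 1
  bit 7: 1 → 0
  bit 8: 0 → 1
  bit 9: 0 → 1
  bit 10: 0 → 1
  bit 11: 1 → 0
= 110111101110


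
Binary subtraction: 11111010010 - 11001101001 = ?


Align and subtract column by column (LSB to MSB, borrowing when needed):
  11111010010
- 11001101001
  -----------
  col 0: (0 - 0 borrow-in) - 1 → borrow from next column: (0+2) - 1 = 1, borrow out 1
  col 1: (1 - 1 borrow-in) - 0 → 0 - 0 = 0, borrow out 0
  col 2: (0 - 0 borrow-in) - 0 → 0 - 0 = 0, borrow out 0
  col 3: (0 - 0 borrow-in) - 1 → borrow from next column: (0+2) - 1 = 1, borrow out 1
  col 4: (1 - 1 borrow-in) - 0 → 0 - 0 = 0, borrow out 0
  col 5: (0 - 0 borrow-in) - 1 → borrow from next column: (0+2) - 1 = 1, borrow out 1
  col 6: (1 - 1 borrow-in) - 1 → borrow from next column: (0+2) - 1 = 1, borrow out 1
  col 7: (1 - 1 borrow-in) - 0 → 0 - 0 = 0, borrow out 0
  col 8: (1 - 0 borrow-in) - 0 → 1 - 0 = 1, borrow out 0
  col 9: (1 - 0 borrow-in) - 1 → 1 - 1 = 0, borrow out 0
  col 10: (1 - 0 borrow-in) - 1 → 1 - 1 = 0, borrow out 0
Reading bits MSB→LSB: 00101101001
Strip leading zeros: 101101001
= 101101001


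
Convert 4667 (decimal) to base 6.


Divide by 6 repeatedly:
4667 ÷ 6 = 777 remainder 5
777 ÷ 6 = 129 remainder 3
129 ÷ 6 = 21 remainder 3
21 ÷ 6 = 3 remainder 3
3 ÷ 6 = 0 remainder 3
Reading remainders bottom-up:
= 33335


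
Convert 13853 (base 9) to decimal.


Positional values (base 9):
  3 × 9^0 = 3 × 1 = 3
  5 × 9^1 = 5 × 9 = 45
  8 × 9^2 = 8 × 81 = 648
  3 × 9^3 = 3 × 729 = 2187
  1 × 9^4 = 1 × 6561 = 6561
Sum = 3 + 45 + 648 + 2187 + 6561
= 9444


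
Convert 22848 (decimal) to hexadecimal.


Divide by 16 repeatedly:
22848 ÷ 16 = 1428 remainder 0 (0)
1428 ÷ 16 = 89 remainder 4 (4)
89 ÷ 16 = 5 remainder 9 (9)
5 ÷ 16 = 0 remainder 5 (5)
Reading remainders bottom-up:
= 0x5940


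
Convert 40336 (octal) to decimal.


Positional values:
Position 0: 6 × 8^0 = 6
Position 1: 3 × 8^1 = 24
Position 2: 3 × 8^2 = 192
Position 3: 0 × 8^3 = 0
Position 4: 4 × 8^4 = 16384
Sum = 6 + 24 + 192 + 0 + 16384
= 16606


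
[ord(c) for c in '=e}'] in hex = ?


String: '=e}'  (3 characters)
Per-character ASCII lookup:
  '=': special character: '=' = 61 → 0x3D
  'e': lowercase starts at 97: 'e' = 97 + 4 = 101 → 0x65
  '}': special character: '}' = 125 → 0x7D
= 0x3D 0x65 0x7D


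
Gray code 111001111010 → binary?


Gray code: 111001111010
MSB stays the same: 1
Each subsequent bit = prev_binary XOR current_gray:
  B[1] = 1 XOR 1 = 0
  B[2] = 0 XOR 1 = 1
  B[3] = 1 XOR 0 = 1
  B[4] = 1 XOR 0 = 1
  B[5] = 1 XOR 1 = 0
  B[6] = 0 XOR 1 = 1
  B[7] = 1 XOR 1 = 0
  B[8] = 0 XOR 1 = 1
  B[9] = 1 XOR 0 = 1
  B[10] = 1 XOR 1 = 0
  B[11] = 0 XOR 0 = 0
= 101110101100 (2988 decimal)


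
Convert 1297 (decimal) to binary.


Divide by 2 repeatedly:
1297 ÷ 2 = 648 remainder 1
648 ÷ 2 = 324 remainder 0
324 ÷ 2 = 162 remainder 0
162 ÷ 2 = 81 remainder 0
81 ÷ 2 = 40 remainder 1
40 ÷ 2 = 20 remainder 0
20 ÷ 2 = 10 remainder 0
10 ÷ 2 = 5 remainder 0
5 ÷ 2 = 2 remainder 1
2 ÷ 2 = 1 remainder 0
1 ÷ 2 = 0 remainder 1
Reading remainders bottom-up:
= 10100010001


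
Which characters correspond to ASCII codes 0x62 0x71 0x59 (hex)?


Codes (hex): 0x62 0x71 0x59
Per-code ASCII lookup:
  0x62 = 98  (range 97-122: lowercase, 98 - 97 = 1) → 'b'
  0x71 = 113  (range 97-122: lowercase, 113 - 97 = 16) → 'q'
  0x59 = 89  (range 65-90: uppercase, 89 - 65 = 24) → 'Y'
= 'bqY'


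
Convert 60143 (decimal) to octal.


Divide by 8 repeatedly:
60143 ÷ 8 = 7517 remainder 7
7517 ÷ 8 = 939 remainder 5
939 ÷ 8 = 117 remainder 3
117 ÷ 8 = 14 remainder 5
14 ÷ 8 = 1 remainder 6
1 ÷ 8 = 0 remainder 1
Reading remainders bottom-up:
= 0o165357


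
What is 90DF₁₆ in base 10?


Positional values:
Position 0: F × 16^0 = 15 × 1 = 15
Position 1: D × 16^1 = 13 × 16 = 208
Position 2: 0 × 16^2 = 0 × 256 = 0
Position 3: 9 × 16^3 = 9 × 4096 = 36864
Sum = 15 + 208 + 0 + 36864
= 37087


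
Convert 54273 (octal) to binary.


Each octal digit → 3 binary bits:
  5 = 101
  4 = 100
  2 = 010
  7 = 111
  3 = 011
Concatenate: 101 100 010 111 011
= 101100010111011


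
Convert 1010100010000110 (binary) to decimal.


Positional values:
Bit 1: 1 × 2^1 = 2
Bit 2: 1 × 2^2 = 4
Bit 7: 1 × 2^7 = 128
Bit 11: 1 × 2^11 = 2048
Bit 13: 1 × 2^13 = 8192
Bit 15: 1 × 2^15 = 32768
Sum = 2 + 4 + 128 + 2048 + 8192 + 32768
= 43142


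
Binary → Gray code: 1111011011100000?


Binary: 1111011011100000
Gray code: G = B XOR (B >> 1)
B >> 1 = 0111101101110000
1111011011100000 XOR 0111101101110000:
  1 XOR 0 = 1
  1 XOR 1 = 0
  1 XOR 1 = 0
  1 XOR 1 = 0
  0 XOR 1 = 1
  1 XOR 0 = 1
  1 XOR 1 = 0
  0 XOR 1 = 1
  1 XOR 0 = 1
  1 XOR 1 = 0
  1 XOR 1 = 0
  0 XOR 1 = 1
  0 XOR 0 = 0
  0 XOR 0 = 0
  0 XOR 0 = 0
  0 XOR 0 = 0
= 1000110110010000


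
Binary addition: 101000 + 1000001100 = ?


Align and add column by column (LSB to MSB, carry propagating):
  00000101000
+ 01000001100
  -----------
  col 0: 0 + 0 + 0 (carry in) = 0 → bit 0, carry out 0
  col 1: 0 + 0 + 0 (carry in) = 0 → bit 0, carry out 0
  col 2: 0 + 1 + 0 (carry in) = 1 → bit 1, carry out 0
  col 3: 1 + 1 + 0 (carry in) = 2 → bit 0, carry out 1
  col 4: 0 + 0 + 1 (carry in) = 1 → bit 1, carry out 0
  col 5: 1 + 0 + 0 (carry in) = 1 → bit 1, carry out 0
  col 6: 0 + 0 + 0 (carry in) = 0 → bit 0, carry out 0
  col 7: 0 + 0 + 0 (carry in) = 0 → bit 0, carry out 0
  col 8: 0 + 0 + 0 (carry in) = 0 → bit 0, carry out 0
  col 9: 0 + 1 + 0 (carry in) = 1 → bit 1, carry out 0
  col 10: 0 + 0 + 0 (carry in) = 0 → bit 0, carry out 0
Reading bits MSB→LSB: 01000110100
Strip leading zeros: 1000110100
= 1000110100


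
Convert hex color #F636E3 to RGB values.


Hex: #F636E3
R = F6₁₆ = 246
G = 36₁₆ = 54
B = E3₁₆ = 227
= RGB(246, 54, 227)


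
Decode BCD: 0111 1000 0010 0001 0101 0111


Each 4-bit group → digit:
  0111 → 7
  1000 → 8
  0010 → 2
  0001 → 1
  0101 → 5
  0111 → 7
= 782157


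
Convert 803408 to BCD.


Each digit → 4-bit binary:
  8 → 1000
  0 → 0000
  3 → 0011
  4 → 0100
  0 → 0000
  8 → 1000
= 1000 0000 0011 0100 0000 1000


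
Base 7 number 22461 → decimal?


Positional values (base 7):
  1 × 7^0 = 1 × 1 = 1
  6 × 7^1 = 6 × 7 = 42
  4 × 7^2 = 4 × 49 = 196
  2 × 7^3 = 2 × 343 = 686
  2 × 7^4 = 2 × 2401 = 4802
Sum = 1 + 42 + 196 + 686 + 4802
= 5727


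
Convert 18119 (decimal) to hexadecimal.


Divide by 16 repeatedly:
18119 ÷ 16 = 1132 remainder 7 (7)
1132 ÷ 16 = 70 remainder 12 (C)
70 ÷ 16 = 4 remainder 6 (6)
4 ÷ 16 = 0 remainder 4 (4)
Reading remainders bottom-up:
= 0x46C7


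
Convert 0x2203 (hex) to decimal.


Positional values:
Position 0: 3 × 16^0 = 3 × 1 = 3
Position 1: 0 × 16^1 = 0 × 16 = 0
Position 2: 2 × 16^2 = 2 × 256 = 512
Position 3: 2 × 16^3 = 2 × 4096 = 8192
Sum = 3 + 0 + 512 + 8192
= 8707


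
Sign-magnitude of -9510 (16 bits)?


Sign bit: 1 (negative)
Magnitude: 9510 = 010010100100110
= 1010010100100110


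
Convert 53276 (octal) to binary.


Each octal digit → 3 binary bits:
  5 = 101
  3 = 011
  2 = 010
  7 = 111
  6 = 110
Concatenate: 101 011 010 111 110
= 101011010111110


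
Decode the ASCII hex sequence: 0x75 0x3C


Codes (hex): 0x75 0x3C
Per-code ASCII lookup:
  0x75 = 117  (range 97-122: lowercase, 117 - 97 = 20) → 'u'
  0x3C = 60  (special character) → '<'
= 'u<'


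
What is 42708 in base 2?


Divide by 2 repeatedly:
42708 ÷ 2 = 21354 remainder 0
21354 ÷ 2 = 10677 remainder 0
10677 ÷ 2 = 5338 remainder 1
5338 ÷ 2 = 2669 remainder 0
2669 ÷ 2 = 1334 remainder 1
1334 ÷ 2 = 667 remainder 0
667 ÷ 2 = 333 remainder 1
333 ÷ 2 = 166 remainder 1
166 ÷ 2 = 83 remainder 0
83 ÷ 2 = 41 remainder 1
41 ÷ 2 = 20 remainder 1
20 ÷ 2 = 10 remainder 0
10 ÷ 2 = 5 remainder 0
5 ÷ 2 = 2 remainder 1
2 ÷ 2 = 1 remainder 0
1 ÷ 2 = 0 remainder 1
Reading remainders bottom-up:
= 1010011011010100


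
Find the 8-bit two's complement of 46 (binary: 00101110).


Original: 00101110
Step 1 - Invert all bits: 11010001
Step 2 - Add 1: 11010001 + 1
= 11010010 (represents -46)


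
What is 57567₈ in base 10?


Positional values:
Position 0: 7 × 8^0 = 7
Position 1: 6 × 8^1 = 48
Position 2: 5 × 8^2 = 320
Position 3: 7 × 8^3 = 3584
Position 4: 5 × 8^4 = 20480
Sum = 7 + 48 + 320 + 3584 + 20480
= 24439


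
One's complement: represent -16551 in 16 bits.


Original: 0100000010100111
Invert all bits:
  bit 0: 0 → 1
  bit 1: 1 → 0
  bit 2: 0 → 1
  bit 3: 0 → 1
  bit 4: 0 → 1
  bit 5: 0 → 1
  bit 6: 0 → 1
  bit 7: 0 → 1
  bit 8: 1 → 0
  bit 9: 0 → 1
  bit 10: 1 → 0
  bit 11: 0 → 1
  bit 12: 0 → 1
  bit 13: 1 → 0
  bit 14: 1 → 0
  bit 15: 1 → 0
= 1011111101011000
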